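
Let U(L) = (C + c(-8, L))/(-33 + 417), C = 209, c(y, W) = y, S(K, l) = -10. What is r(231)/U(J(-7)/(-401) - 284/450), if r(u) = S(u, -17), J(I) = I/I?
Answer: -1280/67 ≈ -19.104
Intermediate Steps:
J(I) = 1
r(u) = -10
U(L) = 67/128 (U(L) = (209 - 8)/(-33 + 417) = 201/384 = 201*(1/384) = 67/128)
r(231)/U(J(-7)/(-401) - 284/450) = -10/67/128 = -10*128/67 = -1280/67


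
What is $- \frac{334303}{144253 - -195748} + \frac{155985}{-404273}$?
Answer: $- \frac{188184732704}{137453224273} \approx -1.3691$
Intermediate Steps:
$- \frac{334303}{144253 - -195748} + \frac{155985}{-404273} = - \frac{334303}{144253 + 195748} + 155985 \left(- \frac{1}{404273}\right) = - \frac{334303}{340001} - \frac{155985}{404273} = - \frac{188184732704}{137453224273}$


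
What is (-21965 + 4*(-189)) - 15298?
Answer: -38019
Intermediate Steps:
(-21965 + 4*(-189)) - 15298 = (-21965 - 756) - 15298 = -22721 - 15298 = -38019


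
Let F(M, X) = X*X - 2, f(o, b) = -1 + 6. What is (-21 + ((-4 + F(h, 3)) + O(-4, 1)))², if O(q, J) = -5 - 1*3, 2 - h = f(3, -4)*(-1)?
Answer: 676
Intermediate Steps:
f(o, b) = 5
h = 7 (h = 2 - 5*(-1) = 2 - 1*(-5) = 2 + 5 = 7)
F(M, X) = -2 + X² (F(M, X) = X² - 2 = -2 + X²)
O(q, J) = -8 (O(q, J) = -5 - 3 = -8)
(-21 + ((-4 + F(h, 3)) + O(-4, 1)))² = (-21 + ((-4 + (-2 + 3²)) - 8))² = (-21 + ((-4 + (-2 + 9)) - 8))² = (-21 + ((-4 + 7) - 8))² = (-21 + (3 - 8))² = (-21 - 5)² = (-26)² = 676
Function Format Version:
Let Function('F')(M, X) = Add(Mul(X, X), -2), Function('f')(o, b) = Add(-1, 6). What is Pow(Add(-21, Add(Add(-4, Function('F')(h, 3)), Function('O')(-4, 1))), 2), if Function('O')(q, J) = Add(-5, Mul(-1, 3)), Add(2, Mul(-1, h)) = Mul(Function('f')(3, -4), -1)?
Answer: 676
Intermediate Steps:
Function('f')(o, b) = 5
h = 7 (h = Add(2, Mul(-1, Mul(5, -1))) = Add(2, Mul(-1, -5)) = Add(2, 5) = 7)
Function('F')(M, X) = Add(-2, Pow(X, 2)) (Function('F')(M, X) = Add(Pow(X, 2), -2) = Add(-2, Pow(X, 2)))
Function('O')(q, J) = -8 (Function('O')(q, J) = Add(-5, -3) = -8)
Pow(Add(-21, Add(Add(-4, Function('F')(h, 3)), Function('O')(-4, 1))), 2) = Pow(Add(-21, Add(Add(-4, Add(-2, Pow(3, 2))), -8)), 2) = Pow(Add(-21, Add(Add(-4, Add(-2, 9)), -8)), 2) = Pow(Add(-21, Add(Add(-4, 7), -8)), 2) = Pow(Add(-21, Add(3, -8)), 2) = Pow(Add(-21, -5), 2) = Pow(-26, 2) = 676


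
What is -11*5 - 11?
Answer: -66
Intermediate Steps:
-11*5 - 11 = -55 - 11 = -66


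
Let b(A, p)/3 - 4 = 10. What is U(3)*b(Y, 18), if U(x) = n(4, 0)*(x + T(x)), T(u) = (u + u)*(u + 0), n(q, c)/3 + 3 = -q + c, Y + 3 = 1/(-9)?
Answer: -18522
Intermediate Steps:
Y = -28/9 (Y = -3 + 1/(-9) = -3 - ⅑ = -28/9 ≈ -3.1111)
b(A, p) = 42 (b(A, p) = 12 + 3*10 = 12 + 30 = 42)
n(q, c) = -9 - 3*q + 3*c (n(q, c) = -9 + 3*(-q + c) = -9 + 3*(c - q) = -9 + (-3*q + 3*c) = -9 - 3*q + 3*c)
T(u) = 2*u² (T(u) = (2*u)*u = 2*u²)
U(x) = -42*x² - 21*x (U(x) = (-9 - 3*4 + 3*0)*(x + 2*x²) = (-9 - 12 + 0)*(x + 2*x²) = -21*(x + 2*x²) = -42*x² - 21*x)
U(3)*b(Y, 18) = (21*3*(-1 - 2*3))*42 = (21*3*(-1 - 6))*42 = (21*3*(-7))*42 = -441*42 = -18522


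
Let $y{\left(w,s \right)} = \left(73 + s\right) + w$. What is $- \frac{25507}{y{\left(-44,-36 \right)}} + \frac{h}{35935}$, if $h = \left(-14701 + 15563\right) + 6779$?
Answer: $\frac{916647532}{251545} \approx 3644.1$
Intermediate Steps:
$y{\left(w,s \right)} = 73 + s + w$
$h = 7641$ ($h = 862 + 6779 = 7641$)
$- \frac{25507}{y{\left(-44,-36 \right)}} + \frac{h}{35935} = - \frac{25507}{73 - 36 - 44} + \frac{7641}{35935} = - \frac{25507}{-7} + 7641 \cdot \frac{1}{35935} = \left(-25507\right) \left(- \frac{1}{7}\right) + \frac{7641}{35935} = \frac{25507}{7} + \frac{7641}{35935} = \frac{916647532}{251545}$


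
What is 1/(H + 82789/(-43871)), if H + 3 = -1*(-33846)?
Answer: 43871/1484643464 ≈ 2.9550e-5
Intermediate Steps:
H = 33843 (H = -3 - 1*(-33846) = -3 + 33846 = 33843)
1/(H + 82789/(-43871)) = 1/(33843 + 82789/(-43871)) = 1/(33843 + 82789*(-1/43871)) = 1/(33843 - 82789/43871) = 1/(1484643464/43871) = 43871/1484643464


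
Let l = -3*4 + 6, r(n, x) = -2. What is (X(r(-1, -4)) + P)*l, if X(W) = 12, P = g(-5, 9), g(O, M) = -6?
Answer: -36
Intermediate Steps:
P = -6
l = -6 (l = -12 + 6 = -6)
(X(r(-1, -4)) + P)*l = (12 - 6)*(-6) = 6*(-6) = -36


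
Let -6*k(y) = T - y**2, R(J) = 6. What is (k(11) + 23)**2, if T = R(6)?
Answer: 64009/36 ≈ 1778.0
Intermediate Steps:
T = 6
k(y) = -1 + y**2/6 (k(y) = -(6 - y**2)/6 = -1 + y**2/6)
(k(11) + 23)**2 = ((-1 + (1/6)*11**2) + 23)**2 = ((-1 + (1/6)*121) + 23)**2 = ((-1 + 121/6) + 23)**2 = (115/6 + 23)**2 = (253/6)**2 = 64009/36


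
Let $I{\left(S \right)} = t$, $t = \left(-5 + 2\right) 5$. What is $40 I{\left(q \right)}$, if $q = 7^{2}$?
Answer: $-600$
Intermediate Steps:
$q = 49$
$t = -15$ ($t = \left(-3\right) 5 = -15$)
$I{\left(S \right)} = -15$
$40 I{\left(q \right)} = 40 \left(-15\right) = -600$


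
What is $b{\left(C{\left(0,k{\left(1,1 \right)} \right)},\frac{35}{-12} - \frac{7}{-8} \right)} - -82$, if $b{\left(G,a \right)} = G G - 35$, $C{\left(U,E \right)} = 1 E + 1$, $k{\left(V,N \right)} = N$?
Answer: $51$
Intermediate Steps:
$C{\left(U,E \right)} = 1 + E$ ($C{\left(U,E \right)} = E + 1 = 1 + E$)
$b{\left(G,a \right)} = -35 + G^{2}$ ($b{\left(G,a \right)} = G^{2} - 35 = -35 + G^{2}$)
$b{\left(C{\left(0,k{\left(1,1 \right)} \right)},\frac{35}{-12} - \frac{7}{-8} \right)} - -82 = \left(-35 + \left(1 + 1\right)^{2}\right) - -82 = \left(-35 + 2^{2}\right) + 82 = \left(-35 + 4\right) + 82 = -31 + 82 = 51$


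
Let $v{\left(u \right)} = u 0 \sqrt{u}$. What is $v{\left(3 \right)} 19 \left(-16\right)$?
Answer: $0$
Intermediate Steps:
$v{\left(u \right)} = 0$ ($v{\left(u \right)} = 0 \sqrt{u} = 0$)
$v{\left(3 \right)} 19 \left(-16\right) = 0 \cdot 19 \left(-16\right) = 0 \left(-16\right) = 0$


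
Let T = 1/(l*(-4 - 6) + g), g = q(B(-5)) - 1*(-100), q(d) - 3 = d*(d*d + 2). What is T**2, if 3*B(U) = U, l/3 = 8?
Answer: 729/15319396 ≈ 4.7587e-5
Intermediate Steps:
l = 24 (l = 3*8 = 24)
B(U) = U/3
q(d) = 3 + d*(2 + d**2) (q(d) = 3 + d*(d*d + 2) = 3 + d*(d**2 + 2) = 3 + d*(2 + d**2))
g = 2566/27 (g = (3 + ((1/3)*(-5))**3 + 2*((1/3)*(-5))) - 1*(-100) = (3 + (-5/3)**3 + 2*(-5/3)) + 100 = (3 - 125/27 - 10/3) + 100 = -134/27 + 100 = 2566/27 ≈ 95.037)
T = -27/3914 (T = 1/(24*(-4 - 6) + 2566/27) = 1/(24*(-10) + 2566/27) = 1/(-240 + 2566/27) = 1/(-3914/27) = -27/3914 ≈ -0.0068983)
T**2 = (-27/3914)**2 = 729/15319396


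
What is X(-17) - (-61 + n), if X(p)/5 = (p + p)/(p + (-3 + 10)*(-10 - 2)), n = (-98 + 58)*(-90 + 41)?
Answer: -191629/101 ≈ -1897.3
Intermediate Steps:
n = 1960 (n = -40*(-49) = 1960)
X(p) = 10*p/(-84 + p) (X(p) = 5*((p + p)/(p + (-3 + 10)*(-10 - 2))) = 5*((2*p)/(p + 7*(-12))) = 5*((2*p)/(p - 84)) = 5*((2*p)/(-84 + p)) = 5*(2*p/(-84 + p)) = 10*p/(-84 + p))
X(-17) - (-61 + n) = 10*(-17)/(-84 - 17) - (-61 + 1960) = 10*(-17)/(-101) - 1*1899 = 10*(-17)*(-1/101) - 1899 = 170/101 - 1899 = -191629/101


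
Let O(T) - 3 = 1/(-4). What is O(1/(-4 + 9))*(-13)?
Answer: -143/4 ≈ -35.750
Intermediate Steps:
O(T) = 11/4 (O(T) = 3 + 1/(-4) = 3 - ¼ = 11/4)
O(1/(-4 + 9))*(-13) = (11/4)*(-13) = -143/4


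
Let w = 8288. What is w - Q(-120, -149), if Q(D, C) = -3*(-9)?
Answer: 8261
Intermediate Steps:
Q(D, C) = 27
w - Q(-120, -149) = 8288 - 1*27 = 8288 - 27 = 8261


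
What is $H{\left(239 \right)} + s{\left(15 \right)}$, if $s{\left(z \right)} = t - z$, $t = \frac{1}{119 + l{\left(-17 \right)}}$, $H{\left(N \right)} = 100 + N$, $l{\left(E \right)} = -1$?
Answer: $\frac{38233}{118} \approx 324.01$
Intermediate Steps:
$t = \frac{1}{118}$ ($t = \frac{1}{119 - 1} = \frac{1}{118} \approx 0.0084746$)
$s{\left(z \right)} = \frac{1}{118} - z$
$H{\left(239 \right)} + s{\left(15 \right)} = \left(100 + 239\right) + \left(\frac{1}{118} - 15\right) = 339 + \left(\frac{1}{118} - 15\right) = 339 - \frac{1769}{118} = \frac{38233}{118}$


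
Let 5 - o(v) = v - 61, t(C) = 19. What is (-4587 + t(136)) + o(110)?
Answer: -4612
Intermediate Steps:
o(v) = 66 - v (o(v) = 5 - (v - 61) = 5 - (-61 + v) = 5 + (61 - v) = 66 - v)
(-4587 + t(136)) + o(110) = (-4587 + 19) + (66 - 1*110) = -4568 + (66 - 110) = -4568 - 44 = -4612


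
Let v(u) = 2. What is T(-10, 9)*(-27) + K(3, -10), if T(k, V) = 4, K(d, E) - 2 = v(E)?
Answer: -104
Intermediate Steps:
K(d, E) = 4 (K(d, E) = 2 + 2 = 4)
T(-10, 9)*(-27) + K(3, -10) = 4*(-27) + 4 = -108 + 4 = -104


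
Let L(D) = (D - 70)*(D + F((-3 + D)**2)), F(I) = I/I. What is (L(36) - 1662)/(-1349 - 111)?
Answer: 2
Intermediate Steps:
F(I) = 1
L(D) = (1 + D)*(-70 + D) (L(D) = (D - 70)*(D + 1) = (-70 + D)*(1 + D) = (1 + D)*(-70 + D))
(L(36) - 1662)/(-1349 - 111) = ((-70 + 36**2 - 69*36) - 1662)/(-1349 - 111) = ((-70 + 1296 - 2484) - 1662)/(-1460) = (-1258 - 1662)*(-1/1460) = -2920*(-1/1460) = 2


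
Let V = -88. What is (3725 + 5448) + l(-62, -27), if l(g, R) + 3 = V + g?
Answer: 9020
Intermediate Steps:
l(g, R) = -91 + g (l(g, R) = -3 + (-88 + g) = -91 + g)
(3725 + 5448) + l(-62, -27) = (3725 + 5448) + (-91 - 62) = 9173 - 153 = 9020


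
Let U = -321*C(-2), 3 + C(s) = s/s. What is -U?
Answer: -642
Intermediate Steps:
C(s) = -2 (C(s) = -3 + s/s = -3 + 1 = -2)
U = 642 (U = -321*(-2) = 642)
-U = -1*642 = -642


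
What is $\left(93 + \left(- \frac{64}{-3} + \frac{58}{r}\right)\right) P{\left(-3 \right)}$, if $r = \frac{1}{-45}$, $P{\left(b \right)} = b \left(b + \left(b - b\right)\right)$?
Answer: $-22461$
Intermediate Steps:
$P{\left(b \right)} = b^{2}$ ($P{\left(b \right)} = b \left(b + 0\right) = b b = b^{2}$)
$r = - \frac{1}{45} \approx -0.022222$
$\left(93 + \left(- \frac{64}{-3} + \frac{58}{r}\right)\right) P{\left(-3 \right)} = \left(93 + \left(- \frac{64}{-3} + \frac{58}{- \frac{1}{45}}\right)\right) \left(-3\right)^{2} = \left(93 + \left(\left(-64\right) \left(- \frac{1}{3}\right) + 58 \left(-45\right)\right)\right) 9 = \left(93 + \left(\frac{64}{3} - 2610\right)\right) 9 = \left(93 - \frac{7766}{3}\right) 9 = \left(- \frac{7487}{3}\right) 9 = -22461$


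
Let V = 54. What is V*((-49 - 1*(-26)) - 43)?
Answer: -3564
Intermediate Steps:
V*((-49 - 1*(-26)) - 43) = 54*((-49 - 1*(-26)) - 43) = 54*((-49 + 26) - 43) = 54*(-23 - 43) = 54*(-66) = -3564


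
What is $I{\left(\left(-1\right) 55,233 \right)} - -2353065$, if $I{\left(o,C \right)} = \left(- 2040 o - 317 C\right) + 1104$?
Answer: $2392508$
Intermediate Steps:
$I{\left(o,C \right)} = 1104 - 2040 o - 317 C$
$I{\left(\left(-1\right) 55,233 \right)} - -2353065 = \left(1104 - 2040 \left(\left(-1\right) 55\right) - 73861\right) - -2353065 = \left(1104 - -112200 - 73861\right) + 2353065 = \left(1104 + 112200 - 73861\right) + 2353065 = 39443 + 2353065 = 2392508$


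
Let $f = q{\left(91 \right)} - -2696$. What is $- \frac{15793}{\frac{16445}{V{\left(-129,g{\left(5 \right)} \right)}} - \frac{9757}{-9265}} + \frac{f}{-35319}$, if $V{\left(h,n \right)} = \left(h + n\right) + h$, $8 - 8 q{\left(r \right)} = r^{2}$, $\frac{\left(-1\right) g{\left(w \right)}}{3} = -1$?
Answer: $\frac{62003700973045}{249102646584} \approx 248.91$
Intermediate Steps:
$g{\left(w \right)} = 3$ ($g{\left(w \right)} = \left(-3\right) \left(-1\right) = 3$)
$q{\left(r \right)} = 1 - \frac{r^{2}}{8}$
$V{\left(h,n \right)} = n + 2 h$
$f = \frac{13295}{8}$ ($f = \left(1 - \frac{91^{2}}{8}\right) - -2696 = \left(1 - \frac{8281}{8}\right) + 2696 = - \frac{8273}{8} + 2696 = \frac{13295}{8} \approx 1661.9$)
$- \frac{15793}{\frac{16445}{V{\left(-129,g{\left(5 \right)} \right)}} - \frac{9757}{-9265}} + \frac{f}{-35319} = - \frac{15793}{\frac{16445}{3 + 2 \left(-129\right)} - \frac{9757}{-9265}} + \frac{13295}{8 \left(-35319\right)} = - \frac{15793}{\frac{16445}{3 - 258} - - \frac{9757}{9265}} + \frac{13295}{8} \left(- \frac{1}{35319}\right) = - \frac{15793}{\frac{16445}{-255} + \frac{9757}{9265}} - \frac{13295}{282552} = - \frac{15793}{16445 \left(- \frac{1}{255}\right) + \frac{9757}{9265}} - \frac{13295}{282552} = - \frac{15793}{- \frac{3289}{51} + \frac{9757}{9265}} - \frac{13295}{282552} = - \frac{15793}{- \frac{1763234}{27795}} - \frac{13295}{282552} = \left(-15793\right) \left(- \frac{27795}{1763234}\right) - \frac{13295}{282552} = \frac{438966435}{1763234} - \frac{13295}{282552} = \frac{62003700973045}{249102646584}$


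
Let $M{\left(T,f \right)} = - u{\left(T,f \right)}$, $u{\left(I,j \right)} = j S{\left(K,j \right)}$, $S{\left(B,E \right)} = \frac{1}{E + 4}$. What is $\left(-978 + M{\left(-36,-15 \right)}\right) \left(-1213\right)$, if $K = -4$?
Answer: $\frac{13067649}{11} \approx 1.188 \cdot 10^{6}$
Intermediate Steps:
$S{\left(B,E \right)} = \frac{1}{4 + E}$
$u{\left(I,j \right)} = \frac{j}{4 + j}$
$M{\left(T,f \right)} = - \frac{f}{4 + f}$
$\left(-978 + M{\left(-36,-15 \right)}\right) \left(-1213\right) = \left(-978 - - \frac{15}{4 - 15}\right) \left(-1213\right) = \left(-978 - - \frac{15}{-11}\right) \left(-1213\right) = \left(-978 - \left(-15\right) \left(- \frac{1}{11}\right)\right) \left(-1213\right) = \left(-978 - \frac{15}{11}\right) \left(-1213\right) = \left(- \frac{10773}{11}\right) \left(-1213\right) = \frac{13067649}{11}$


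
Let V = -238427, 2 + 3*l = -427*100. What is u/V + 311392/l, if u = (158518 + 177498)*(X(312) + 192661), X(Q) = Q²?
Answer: -693562582139552/1696884959 ≈ -4.0873e+5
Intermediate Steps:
l = -14234 (l = -⅔ + (-427*100)/3 = -⅔ + (⅓)*(-42700) = -⅔ - 42700/3 = -14234)
u = 97446320080 (u = (158518 + 177498)*(312² + 192661) = 336016*(97344 + 192661) = 336016*290005 = 97446320080)
u/V + 311392/l = 97446320080/(-238427) + 311392/(-14234) = 97446320080*(-1/238427) + 311392*(-1/14234) = -97446320080/238427 - 155696/7117 = -693562582139552/1696884959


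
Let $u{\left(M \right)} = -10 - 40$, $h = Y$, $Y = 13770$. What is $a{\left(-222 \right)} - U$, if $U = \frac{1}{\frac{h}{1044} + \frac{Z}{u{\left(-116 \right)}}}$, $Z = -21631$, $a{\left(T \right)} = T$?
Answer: $- \frac{71753789}{323212} \approx -222.0$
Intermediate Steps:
$h = 13770$
$u{\left(M \right)} = -50$ ($u{\left(M \right)} = -10 - 40 = -50$)
$U = \frac{725}{323212}$ ($U = \frac{1}{\frac{13770}{1044} - \frac{21631}{-50}} = \frac{1}{13770 \cdot \frac{1}{1044} - - \frac{21631}{50}} = \frac{1}{\frac{765}{58} + \frac{21631}{50}} = \frac{1}{\frac{323212}{725}} = \frac{725}{323212} \approx 0.0022431$)
$a{\left(-222 \right)} - U = -222 - \frac{725}{323212} = - \frac{71753789}{323212}$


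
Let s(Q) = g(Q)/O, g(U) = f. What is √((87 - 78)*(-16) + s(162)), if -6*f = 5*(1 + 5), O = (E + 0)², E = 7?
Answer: I*√7061/7 ≈ 12.004*I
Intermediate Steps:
O = 49 (O = (7 + 0)² = 7² = 49)
f = -5 (f = -5*(1 + 5)/6 = -5*6/6 = -⅙*30 = -5)
g(U) = -5
s(Q) = -5/49
√((87 - 78)*(-16) + s(162)) = √((87 - 78)*(-16) - 5/49) = √(9*(-16) - 5/49) = √(-144 - 5/49) = √(-7061/49) = I*√7061/7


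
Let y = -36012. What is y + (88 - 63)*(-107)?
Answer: -38687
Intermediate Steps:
y + (88 - 63)*(-107) = -36012 + (88 - 63)*(-107) = -36012 + 25*(-107) = -36012 - 2675 = -38687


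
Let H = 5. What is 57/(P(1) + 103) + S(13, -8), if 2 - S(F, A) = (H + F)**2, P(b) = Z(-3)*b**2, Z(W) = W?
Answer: -32143/100 ≈ -321.43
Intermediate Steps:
P(b) = -3*b**2
S(F, A) = 2 - (5 + F)**2
57/(P(1) + 103) + S(13, -8) = 57/(-3*1**2 + 103) + (2 - (5 + 13)**2) = 57/(-3*1 + 103) + (2 - 1*18**2) = 57/(-3 + 103) + (2 - 1*324) = 57/100 + (2 - 324) = (1/100)*57 - 322 = 57/100 - 322 = -32143/100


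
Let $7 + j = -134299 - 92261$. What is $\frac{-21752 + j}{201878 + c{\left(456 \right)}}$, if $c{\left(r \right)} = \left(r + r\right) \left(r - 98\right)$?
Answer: $- \frac{248319}{528374} \approx -0.46997$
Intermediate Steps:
$c{\left(r \right)} = 2 r \left(-98 + r\right)$
$j = -226567$ ($j = -7 - 226560 = -226567$)
$\frac{-21752 + j}{201878 + c{\left(456 \right)}} = \frac{-21752 - 226567}{201878 + 2 \cdot 456 \left(-98 + 456\right)} = - \frac{248319}{201878 + 2 \cdot 456 \cdot 358} = - \frac{248319}{201878 + 326496} = - \frac{248319}{528374}$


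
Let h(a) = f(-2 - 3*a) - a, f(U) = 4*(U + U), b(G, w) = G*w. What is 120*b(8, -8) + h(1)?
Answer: -7721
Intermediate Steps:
f(U) = 8*U (f(U) = 4*(2*U) = 8*U)
h(a) = -16 - 25*a (h(a) = 8*(-2 - 3*a) - a = (-16 - 24*a) - a = -16 - 25*a)
120*b(8, -8) + h(1) = 120*(8*(-8)) + (-16 - 25*1) = 120*(-64) + (-16 - 25) = -7680 - 41 = -7721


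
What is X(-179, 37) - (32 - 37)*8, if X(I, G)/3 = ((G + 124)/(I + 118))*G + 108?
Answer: 4333/61 ≈ 71.033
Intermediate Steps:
X(I, G) = 324 + 3*G*(124 + G)/(118 + I) (X(I, G) = 3*(((G + 124)/(I + 118))*G + 108) = 3*(((124 + G)/(118 + I))*G + 108) = 3*(G*(124 + G)/(118 + I) + 108) = 3*(108 + G*(124 + G)/(118 + I)) = 324 + 3*G*(124 + G)/(118 + I))
X(-179, 37) - (32 - 37)*8 = 3*(12744 + 37² + 108*(-179) + 124*37)/(118 - 179) - (32 - 37)*8 = 3*(12744 + 1369 - 19332 + 4588)/(-61) - (-5)*8 = 3*(-1/61)*(-631) - 1*(-40) = 1893/61 + 40 = 4333/61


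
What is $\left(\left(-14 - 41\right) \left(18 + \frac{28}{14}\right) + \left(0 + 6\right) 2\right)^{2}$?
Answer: $1183744$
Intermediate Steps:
$\left(\left(-14 - 41\right) \left(18 + \frac{28}{14}\right) + \left(0 + 6\right) 2\right)^{2} = \left(- 55 \left(18 + 28 \cdot \frac{1}{14}\right) + 6 \cdot 2\right)^{2} = \left(- 55 \left(18 + 2\right) + 12\right)^{2} = \left(\left(-55\right) 20 + 12\right)^{2} = \left(-1100 + 12\right)^{2} = \left(-1088\right)^{2} = 1183744$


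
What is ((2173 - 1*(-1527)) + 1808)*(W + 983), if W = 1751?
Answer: 15058872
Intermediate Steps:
((2173 - 1*(-1527)) + 1808)*(W + 983) = ((2173 - 1*(-1527)) + 1808)*(1751 + 983) = ((2173 + 1527) + 1808)*2734 = (3700 + 1808)*2734 = 5508*2734 = 15058872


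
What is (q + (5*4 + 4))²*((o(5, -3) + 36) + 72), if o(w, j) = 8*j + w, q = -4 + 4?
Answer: 51264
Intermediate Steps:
q = 0
o(w, j) = w + 8*j
(q + (5*4 + 4))²*((o(5, -3) + 36) + 72) = (0 + (5*4 + 4))²*(((5 + 8*(-3)) + 36) + 72) = (0 + (20 + 4))²*(((5 - 24) + 36) + 72) = (0 + 24)²*((-19 + 36) + 72) = 24²*(17 + 72) = 576*89 = 51264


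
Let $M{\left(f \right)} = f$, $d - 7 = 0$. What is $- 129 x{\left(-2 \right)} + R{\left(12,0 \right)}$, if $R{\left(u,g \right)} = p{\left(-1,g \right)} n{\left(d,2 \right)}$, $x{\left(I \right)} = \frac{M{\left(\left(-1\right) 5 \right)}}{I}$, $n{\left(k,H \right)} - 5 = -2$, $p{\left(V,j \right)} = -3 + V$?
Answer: $- \frac{669}{2} \approx -334.5$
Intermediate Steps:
$d = 7$ ($d = 7 + 0 = 7$)
$n{\left(k,H \right)} = 3$ ($n{\left(k,H \right)} = 5 - 2 = 3$)
$x{\left(I \right)} = - \frac{5}{I}$ ($x{\left(I \right)} = \frac{\left(-1\right) 5}{I} = - \frac{5}{I}$)
$R{\left(u,g \right)} = -12$ ($R{\left(u,g \right)} = \left(-3 - 1\right) 3 = \left(-4\right) 3 = -12$)
$- 129 x{\left(-2 \right)} + R{\left(12,0 \right)} = - 129 \left(- \frac{5}{-2}\right) - 12 = - 129 \left(\left(-5\right) \left(- \frac{1}{2}\right)\right) - 12 = \left(-129\right) \frac{5}{2} - 12 = - \frac{645}{2} - 12 = - \frac{669}{2}$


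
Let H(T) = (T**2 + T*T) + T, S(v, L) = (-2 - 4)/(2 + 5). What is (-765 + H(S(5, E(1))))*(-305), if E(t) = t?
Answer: 11423775/49 ≈ 2.3314e+5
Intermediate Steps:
S(v, L) = -6/7
H(T) = T + 2*T**2 (H(T) = (T**2 + T**2) + T = 2*T**2 + T = T + 2*T**2)
(-765 + H(S(5, E(1))))*(-305) = (-765 - 6*(1 + 2*(-6/7))/7)*(-305) = (-765 - 6*(1 - 12/7)/7)*(-305) = (-765 - 6/7*(-5/7))*(-305) = (-765 + 30/49)*(-305) = -37455/49*(-305) = 11423775/49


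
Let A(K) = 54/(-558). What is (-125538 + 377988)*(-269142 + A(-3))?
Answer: -2106292592250/31 ≈ -6.7945e+10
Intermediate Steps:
A(K) = -3/31 (A(K) = 54*(-1/558) = -3/31)
(-125538 + 377988)*(-269142 + A(-3)) = (-125538 + 377988)*(-269142 - 3/31) = 252450*(-8343405/31) = -2106292592250/31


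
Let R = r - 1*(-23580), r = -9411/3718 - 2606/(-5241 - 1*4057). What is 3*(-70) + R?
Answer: 403911122155/17284982 ≈ 23368.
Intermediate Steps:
r = -38907185/17284982 (r = -9411*1/3718 - 2606/(-5241 - 4057) = -9411/3718 - 2606/(-9298) = -9411/3718 - 2606*(-1/9298) = -9411/3718 + 1303/4649 = -38907185/17284982 ≈ -2.2509)
R = 407540968375/17284982 (R = -38907185/17284982 - 1*(-23580) = -38907185/17284982 + 23580 = 407540968375/17284982 ≈ 23578.)
3*(-70) + R = 3*(-70) + 407540968375/17284982 = -210 + 407540968375/17284982 = 403911122155/17284982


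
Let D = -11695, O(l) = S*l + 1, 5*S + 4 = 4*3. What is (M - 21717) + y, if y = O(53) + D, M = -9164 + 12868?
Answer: -148111/5 ≈ -29622.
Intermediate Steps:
M = 3704
S = 8/5 (S = -⅘ + (4*3)/5 = -⅘ + (⅕)*12 = -⅘ + 12/5 = 8/5 ≈ 1.6000)
O(l) = 1 + 8*l/5 (O(l) = 8*l/5 + 1 = 1 + 8*l/5)
y = -58046/5 (y = (1 + (8/5)*53) - 11695 = (1 + 424/5) - 11695 = 429/5 - 11695 = -58046/5 ≈ -11609.)
(M - 21717) + y = (3704 - 21717) - 58046/5 = -18013 - 58046/5 = -148111/5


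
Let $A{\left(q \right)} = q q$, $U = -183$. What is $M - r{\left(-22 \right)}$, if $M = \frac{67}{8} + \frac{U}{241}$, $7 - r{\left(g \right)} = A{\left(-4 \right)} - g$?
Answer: $\frac{74451}{1928} \approx 38.616$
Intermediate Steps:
$A{\left(q \right)} = q^{2}$
$r{\left(g \right)} = -9 + g$ ($r{\left(g \right)} = 7 - \left(\left(-4\right)^{2} - g\right) = 7 - \left(16 - g\right) = 7 + \left(-16 + g\right) = -9 + g$)
$M = \frac{14683}{1928}$ ($M = \frac{67}{8} - \frac{183}{241} = \frac{14683}{1928} \approx 7.6157$)
$M - r{\left(-22 \right)} = \frac{14683}{1928} - \left(-9 - 22\right) = \frac{14683}{1928} - -31 = \frac{14683}{1928} + 31 = \frac{74451}{1928}$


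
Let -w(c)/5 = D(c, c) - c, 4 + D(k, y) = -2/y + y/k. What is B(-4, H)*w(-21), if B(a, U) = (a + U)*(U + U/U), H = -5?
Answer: -22800/7 ≈ -3257.1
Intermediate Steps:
D(k, y) = -4 - 2/y + y/k (D(k, y) = -4 + (-2/y + y/k) = -4 - 2/y + y/k)
B(a, U) = (1 + U)*(U + a) (B(a, U) = (U + a)*(U + 1) = (U + a)*(1 + U) = (1 + U)*(U + a))
w(c) = 15 + 5*c + 10/c (w(c) = -5*((-4 - 2/c + c/c) - c) = -5*((-4 - 2/c + 1) - c) = -5*((-3 - 2/c) - c) = -5*(-3 - c - 2/c) = 15 + 5*c + 10/c)
B(-4, H)*w(-21) = (-5 - 4 + (-5)**2 - 5*(-4))*(15 + 5*(-21) + 10/(-21)) = (-5 - 4 + 25 + 20)*(15 - 105 + 10*(-1/21)) = 36*(15 - 105 - 10/21) = 36*(-1900/21) = -22800/7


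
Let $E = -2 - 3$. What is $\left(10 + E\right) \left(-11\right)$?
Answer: $-55$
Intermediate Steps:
$E = -5$ ($E = -2 - 3 = -5$)
$\left(10 + E\right) \left(-11\right) = \left(10 - 5\right) \left(-11\right) = 5 \left(-11\right) = -55$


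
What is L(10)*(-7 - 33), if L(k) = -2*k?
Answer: 800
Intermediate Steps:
L(10)*(-7 - 33) = (-2*10)*(-7 - 33) = -20*(-40) = 800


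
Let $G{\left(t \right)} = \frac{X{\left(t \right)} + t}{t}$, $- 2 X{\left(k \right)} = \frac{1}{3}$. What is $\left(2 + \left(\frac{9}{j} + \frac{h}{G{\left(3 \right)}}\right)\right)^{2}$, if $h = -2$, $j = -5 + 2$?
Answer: $\frac{2809}{289} \approx 9.7197$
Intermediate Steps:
$X{\left(k \right)} = - \frac{1}{6}$ ($X{\left(k \right)} = - \frac{1}{2 \cdot 3} = \left(- \frac{1}{2}\right) \frac{1}{3} = - \frac{1}{6}$)
$j = -3$
$G{\left(t \right)} = \frac{- \frac{1}{6} + t}{t}$
$\left(2 + \left(\frac{9}{j} + \frac{h}{G{\left(3 \right)}}\right)\right)^{2} = \left(2 - \left(3 + 2 \frac{3}{- \frac{1}{6} + 3}\right)\right)^{2} = \left(2 - \left(3 + \frac{2}{\frac{1}{3} \cdot \frac{17}{6}}\right)\right)^{2} = \left(2 - \left(3 + \frac{2}{\frac{17}{18}}\right)\right)^{2} = \left(2 - \frac{87}{17}\right)^{2} = \left(- \frac{53}{17}\right)^{2} = \frac{2809}{289}$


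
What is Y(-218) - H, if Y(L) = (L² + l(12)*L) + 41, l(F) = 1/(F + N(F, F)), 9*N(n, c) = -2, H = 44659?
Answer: 153037/53 ≈ 2887.5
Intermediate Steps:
N(n, c) = -2/9 (N(n, c) = (⅑)*(-2) = -2/9)
l(F) = 1/(-2/9 + F) (l(F) = 1/(F - 2/9) = 1/(-2/9 + F))
Y(L) = 41 + L² + 9*L/106 (Y(L) = (L² + (9/(-2 + 9*12))*L) + 41 = (L² + (9/(-2 + 108))*L) + 41 = (L² + (9/106)*L) + 41 = (L² + (9*(1/106))*L) + 41 = (L² + 9*L/106) + 41 = 41 + L² + 9*L/106)
Y(-218) - H = (41 + (-218)² + (9/106)*(-218)) - 1*44659 = (41 + 47524 - 981/53) - 44659 = 2519964/53 - 44659 = 153037/53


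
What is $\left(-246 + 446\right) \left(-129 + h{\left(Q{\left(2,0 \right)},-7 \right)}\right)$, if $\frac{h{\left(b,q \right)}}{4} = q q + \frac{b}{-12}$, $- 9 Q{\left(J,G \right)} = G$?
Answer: $13400$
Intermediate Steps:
$Q{\left(J,G \right)} = - \frac{G}{9}$
$h{\left(b,q \right)} = 4 q^{2} - \frac{b}{3}$ ($h{\left(b,q \right)} = 4 \left(q q + \frac{b}{-12}\right) = 4 \left(q^{2} + b \left(- \frac{1}{12}\right)\right) = 4 \left(q^{2} - \frac{b}{12}\right) = 4 q^{2} - \frac{b}{3}$)
$\left(-246 + 446\right) \left(-129 + h{\left(Q{\left(2,0 \right)},-7 \right)}\right) = \left(-246 + 446\right) \left(-129 + \left(4 \left(-7\right)^{2} - \frac{\left(- \frac{1}{9}\right) 0}{3}\right)\right) = 200 \left(-129 + \left(4 \cdot 49 - 0\right)\right) = 200 \left(-129 + \left(196 + 0\right)\right) = 200 \left(-129 + 196\right) = 200 \cdot 67 = 13400$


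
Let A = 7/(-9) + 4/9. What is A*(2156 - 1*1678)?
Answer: -478/3 ≈ -159.33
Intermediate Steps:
A = -1/3 (A = 7*(-1/9) + 4*(1/9) = -7/9 + 4/9 = -1/3 ≈ -0.33333)
A*(2156 - 1*1678) = -(2156 - 1*1678)/3 = -(2156 - 1678)/3 = -1/3*478 = -478/3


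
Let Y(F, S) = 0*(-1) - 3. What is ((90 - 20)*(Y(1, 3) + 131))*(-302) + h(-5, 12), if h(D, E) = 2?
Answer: -2705918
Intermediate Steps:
Y(F, S) = -3 (Y(F, S) = 0 - 3 = -3)
((90 - 20)*(Y(1, 3) + 131))*(-302) + h(-5, 12) = ((90 - 20)*(-3 + 131))*(-302) + 2 = (70*128)*(-302) + 2 = 8960*(-302) + 2 = -2705920 + 2 = -2705918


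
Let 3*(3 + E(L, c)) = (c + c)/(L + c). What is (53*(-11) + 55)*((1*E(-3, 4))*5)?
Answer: 880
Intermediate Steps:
E(L, c) = -3 + 2*c/(3*(L + c)) (E(L, c) = -3 + ((c + c)/(L + c))/3 = -3 + ((2*c)/(L + c))/3 = -3 + (2*c/(L + c))/3 = -3 + 2*c/(3*(L + c)))
(53*(-11) + 55)*((1*E(-3, 4))*5) = (53*(-11) + 55)*((1*((-3*(-3) - 7/3*4)/(-3 + 4)))*5) = (-583 + 55)*((1*((9 - 28/3)/1))*5) = -528*1*(1*(-⅓))*5 = -528*1*(-⅓)*5 = -(-176)*5 = -528*(-5/3) = 880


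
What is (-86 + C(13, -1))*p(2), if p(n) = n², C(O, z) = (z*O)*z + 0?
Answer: -292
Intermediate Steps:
C(O, z) = O*z² (C(O, z) = (O*z)*z + 0 = O*z² + 0 = O*z²)
(-86 + C(13, -1))*p(2) = (-86 + 13*(-1)²)*2² = (-86 + 13*1)*4 = (-86 + 13)*4 = -73*4 = -292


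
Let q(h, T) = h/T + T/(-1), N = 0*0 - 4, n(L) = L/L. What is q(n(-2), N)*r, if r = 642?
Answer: 4815/2 ≈ 2407.5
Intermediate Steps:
n(L) = 1
N = -4 (N = 0 - 4 = -4)
q(h, T) = -T + h/T (q(h, T) = h/T + T*(-1) = h/T - T = -T + h/T)
q(n(-2), N)*r = (-1*(-4) + 1/(-4))*642 = (4 + 1*(-1/4))*642 = (4 - 1/4)*642 = (15/4)*642 = 4815/2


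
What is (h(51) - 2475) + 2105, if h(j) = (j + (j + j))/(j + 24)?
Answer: -9199/25 ≈ -367.96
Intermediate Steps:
h(j) = 3*j/(24 + j) (h(j) = (j + 2*j)/(24 + j) = (3*j)/(24 + j) = 3*j/(24 + j))
(h(51) - 2475) + 2105 = (3*51/(24 + 51) - 2475) + 2105 = (3*51/75 - 2475) + 2105 = (3*51*(1/75) - 2475) + 2105 = (51/25 - 2475) + 2105 = -61824/25 + 2105 = -9199/25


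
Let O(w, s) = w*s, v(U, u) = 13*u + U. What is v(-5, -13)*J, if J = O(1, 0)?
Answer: 0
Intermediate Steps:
v(U, u) = U + 13*u
O(w, s) = s*w
J = 0 (J = 0*1 = 0)
v(-5, -13)*J = (-5 + 13*(-13))*0 = (-5 - 169)*0 = -174*0 = 0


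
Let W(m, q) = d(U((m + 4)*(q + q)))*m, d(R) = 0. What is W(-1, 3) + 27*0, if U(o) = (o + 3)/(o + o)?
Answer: 0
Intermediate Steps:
U(o) = (3 + o)/(2*o) (U(o) = (3 + o)/((2*o)) = (3 + o)*(1/(2*o)) = (3 + o)/(2*o))
W(m, q) = 0 (W(m, q) = 0*m = 0)
W(-1, 3) + 27*0 = 0 + 27*0 = 0 + 0 = 0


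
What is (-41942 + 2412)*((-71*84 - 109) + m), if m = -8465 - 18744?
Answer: 1315637460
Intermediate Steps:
m = -27209
(-41942 + 2412)*((-71*84 - 109) + m) = (-41942 + 2412)*((-71*84 - 109) - 27209) = -39530*((-5964 - 109) - 27209) = -39530*(-6073 - 27209) = -39530*(-33282) = 1315637460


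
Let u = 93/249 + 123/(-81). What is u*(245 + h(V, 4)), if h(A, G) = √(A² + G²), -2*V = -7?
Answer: -628670/2241 - 1283*√113/2241 ≈ -286.62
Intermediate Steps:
V = 7/2 (V = -½*(-7) = 7/2 ≈ 3.5000)
u = -2566/2241 (u = 93*(1/249) + 123*(-1/81) = 31/83 - 41/27 = -2566/2241 ≈ -1.1450)
u*(245 + h(V, 4)) = -2566*(245 + √((7/2)² + 4²))/2241 = -2566*(245 + √(49/4 + 16))/2241 = -2566*(245 + √(113/4))/2241 = -2566*(245 + √113/2)/2241 = -628670/2241 - 1283*√113/2241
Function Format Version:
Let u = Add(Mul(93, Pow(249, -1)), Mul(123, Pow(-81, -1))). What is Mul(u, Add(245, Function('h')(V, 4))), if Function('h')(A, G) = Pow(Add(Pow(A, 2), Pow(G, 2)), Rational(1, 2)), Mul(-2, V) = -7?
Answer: Add(Rational(-628670, 2241), Mul(Rational(-1283, 2241), Pow(113, Rational(1, 2)))) ≈ -286.62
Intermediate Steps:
V = Rational(7, 2) (V = Mul(Rational(-1, 2), -7) = Rational(7, 2) ≈ 3.5000)
u = Rational(-2566, 2241) (u = Add(Mul(93, Rational(1, 249)), Mul(123, Rational(-1, 81))) = Add(Rational(31, 83), Rational(-41, 27)) = Rational(-2566, 2241) ≈ -1.1450)
Mul(u, Add(245, Function('h')(V, 4))) = Mul(Rational(-2566, 2241), Add(245, Pow(Add(Pow(Rational(7, 2), 2), Pow(4, 2)), Rational(1, 2)))) = Mul(Rational(-2566, 2241), Add(245, Pow(Add(Rational(49, 4), 16), Rational(1, 2)))) = Mul(Rational(-2566, 2241), Add(245, Pow(Rational(113, 4), Rational(1, 2)))) = Mul(Rational(-2566, 2241), Add(245, Mul(Rational(1, 2), Pow(113, Rational(1, 2))))) = Add(Rational(-628670, 2241), Mul(Rational(-1283, 2241), Pow(113, Rational(1, 2))))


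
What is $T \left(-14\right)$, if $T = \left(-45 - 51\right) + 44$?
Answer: $728$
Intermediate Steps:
$T = -52$ ($T = -96 + 44 = -52$)
$T \left(-14\right) = \left(-52\right) \left(-14\right) = 728$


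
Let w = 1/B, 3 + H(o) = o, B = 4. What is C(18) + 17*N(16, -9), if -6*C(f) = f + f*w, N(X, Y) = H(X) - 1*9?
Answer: 257/4 ≈ 64.250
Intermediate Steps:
H(o) = -3 + o
w = ¼ (w = 1/4 = ¼ ≈ 0.25000)
N(X, Y) = -12 + X (N(X, Y) = (-3 + X) - 1*9 = (-3 + X) - 9 = -12 + X)
C(f) = -5*f/24 (C(f) = -(f + f*(¼))/6 = -(f + f/4)/6 = -5*f/24)
C(18) + 17*N(16, -9) = -5/24*18 + 17*(-12 + 16) = -15/4 + 17*4 = -15/4 + 68 = 257/4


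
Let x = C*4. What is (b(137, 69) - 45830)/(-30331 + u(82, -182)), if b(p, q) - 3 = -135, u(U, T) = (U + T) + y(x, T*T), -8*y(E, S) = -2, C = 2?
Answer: 26264/17389 ≈ 1.5104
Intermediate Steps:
x = 8 (x = 2*4 = 8)
y(E, S) = ¼ (y(E, S) = -⅛*(-2) = ¼)
u(U, T) = ¼ + T + U (u(U, T) = (U + T) + ¼ = (T + U) + ¼ = ¼ + T + U)
b(p, q) = -132 (b(p, q) = 3 - 135 = -132)
(b(137, 69) - 45830)/(-30331 + u(82, -182)) = (-132 - 45830)/(-30331 + (¼ - 182 + 82)) = -45962/(-30331 - 399/4) = -45962/(-121723/4) = -45962*(-4/121723) = 26264/17389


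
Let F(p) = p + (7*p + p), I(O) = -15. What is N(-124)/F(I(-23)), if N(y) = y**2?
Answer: -15376/135 ≈ -113.90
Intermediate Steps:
F(p) = 9*p (F(p) = p + 8*p = 9*p)
N(-124)/F(I(-23)) = (-124)**2/((9*(-15))) = 15376/(-135) = 15376*(-1/135) = -15376/135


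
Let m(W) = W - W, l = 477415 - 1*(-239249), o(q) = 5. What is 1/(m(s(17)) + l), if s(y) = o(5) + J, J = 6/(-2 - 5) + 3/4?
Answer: 1/716664 ≈ 1.3954e-6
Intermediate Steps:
J = -3/28 (J = 6/(-7) + 3*(¼) = 6*(-⅐) + ¾ = -6/7 + ¾ = -3/28 ≈ -0.10714)
s(y) = 137/28 (s(y) = 5 - 3/28 = 137/28)
l = 716664 (l = 477415 + 239249 = 716664)
m(W) = 0
1/(m(s(17)) + l) = 1/(0 + 716664) = 1/716664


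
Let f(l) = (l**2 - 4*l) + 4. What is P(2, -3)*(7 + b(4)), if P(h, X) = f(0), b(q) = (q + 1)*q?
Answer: 108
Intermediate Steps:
b(q) = q*(1 + q) (b(q) = (1 + q)*q = q*(1 + q))
f(l) = 4 + l**2 - 4*l
P(h, X) = 4 (P(h, X) = 4 + 0**2 - 4*0 = 4 + 0 + 0 = 4)
P(2, -3)*(7 + b(4)) = 4*(7 + 4*(1 + 4)) = 4*(7 + 4*5) = 4*(7 + 20) = 4*27 = 108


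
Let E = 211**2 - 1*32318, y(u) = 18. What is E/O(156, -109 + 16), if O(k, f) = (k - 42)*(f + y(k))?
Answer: -12203/8550 ≈ -1.4273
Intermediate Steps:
O(k, f) = (-42 + k)*(18 + f) (O(k, f) = (k - 42)*(f + 18) = (-42 + k)*(18 + f))
E = 12203 (E = 44521 - 32318 = 12203)
E/O(156, -109 + 16) = 12203/(-756 - 42*(-109 + 16) + 18*156 + (-109 + 16)*156) = 12203/(-756 - 42*(-93) + 2808 - 93*156) = 12203/(-756 + 3906 + 2808 - 14508) = 12203/(-8550) = 12203*(-1/8550) = -12203/8550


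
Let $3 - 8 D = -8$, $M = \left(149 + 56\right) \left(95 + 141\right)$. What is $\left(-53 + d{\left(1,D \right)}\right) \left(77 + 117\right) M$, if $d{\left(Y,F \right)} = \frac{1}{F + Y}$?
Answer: $- \frac{9376334280}{19} \approx -4.9349 \cdot 10^{8}$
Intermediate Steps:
$M = 48380$ ($M = 205 \cdot 236 = 48380$)
$D = \frac{11}{8}$ ($D = \frac{3}{8} - -1 = \frac{3}{8} + 1 = \frac{11}{8} \approx 1.375$)
$\left(-53 + d{\left(1,D \right)}\right) \left(77 + 117\right) M = \left(-53 + \frac{1}{\frac{11}{8} + 1}\right) \left(77 + 117\right) 48380 = \left(-53 + \frac{1}{\frac{19}{8}}\right) 194 \cdot 48380 = \left(-53 + \frac{8}{19}\right) 194 \cdot 48380 = \left(- \frac{999}{19}\right) 194 \cdot 48380 = \left(- \frac{193806}{19}\right) 48380 = - \frac{9376334280}{19}$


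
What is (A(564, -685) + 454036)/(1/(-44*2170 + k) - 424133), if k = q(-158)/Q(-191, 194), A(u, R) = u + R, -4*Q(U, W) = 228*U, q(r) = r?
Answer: -67405788577710/62983200219283 ≈ -1.0702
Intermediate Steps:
Q(U, W) = -57*U
A(u, R) = R + u
k = -158/10887 (k = -158/((-57*(-191))) = -158/10887 ≈ -0.014513)
(A(564, -685) + 454036)/(1/(-44*2170 + k) - 424133) = ((-685 + 564) + 454036)/(1/(-44*2170 - 158/10887) - 424133) = (-121 + 454036)/(1/(-95480 - 158/10887) - 424133) = 453915/(1/(-1039490918/10887) - 424133) = 453915/(-10887/1039490918 - 424133) = 453915/(-440882401534981/1039490918) = 453915*(-1039490918/440882401534981) = -67405788577710/62983200219283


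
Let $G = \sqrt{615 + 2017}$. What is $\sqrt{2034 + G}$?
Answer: $\sqrt{2034 + 2 \sqrt{658}} \approx 45.665$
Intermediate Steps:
$G = 2 \sqrt{658}$ ($G = \sqrt{2632} = 2 \sqrt{658} \approx 51.303$)
$\sqrt{2034 + G} = \sqrt{2034 + 2 \sqrt{658}}$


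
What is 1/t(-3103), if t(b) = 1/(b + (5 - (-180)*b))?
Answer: -561638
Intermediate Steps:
t(b) = 1/(5 + 181*b) (t(b) = 1/(b + (5 + 180*b)) = 1/(5 + 181*b))
1/t(-3103) = 1/(1/(5 + 181*(-3103))) = 1/(1/(5 - 561643)) = 1/(1/(-561638)) = 1/(-1/561638) = -561638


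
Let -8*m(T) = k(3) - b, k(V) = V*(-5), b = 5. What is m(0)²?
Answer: 25/4 ≈ 6.2500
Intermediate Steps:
k(V) = -5*V
m(T) = 5/2 (m(T) = -(-5*3 - 1*5)/8 = -(-15 - 5)/8 = -⅛*(-20) = 5/2)
m(0)² = (5/2)² = 25/4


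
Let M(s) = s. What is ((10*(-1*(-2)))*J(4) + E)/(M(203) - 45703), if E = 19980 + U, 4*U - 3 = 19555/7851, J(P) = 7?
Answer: -157972897/357220500 ≈ -0.44223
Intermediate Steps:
U = 10777/7851 (U = ¾ + (19555/7851)/4 = ¾ + (19555*(1/7851))/4 = ¾ + (¼)*(19555/7851) = ¾ + 19555/31404 = 10777/7851 ≈ 1.3727)
E = 156873757/7851 (E = 19980 + 10777/7851 = 156873757/7851 ≈ 19981.)
((10*(-1*(-2)))*J(4) + E)/(M(203) - 45703) = ((10*(-1*(-2)))*7 + 156873757/7851)/(203 - 45703) = ((10*2)*7 + 156873757/7851)/(-45500) = (20*7 + 156873757/7851)*(-1/45500) = (140 + 156873757/7851)*(-1/45500) = (157972897/7851)*(-1/45500) = -157972897/357220500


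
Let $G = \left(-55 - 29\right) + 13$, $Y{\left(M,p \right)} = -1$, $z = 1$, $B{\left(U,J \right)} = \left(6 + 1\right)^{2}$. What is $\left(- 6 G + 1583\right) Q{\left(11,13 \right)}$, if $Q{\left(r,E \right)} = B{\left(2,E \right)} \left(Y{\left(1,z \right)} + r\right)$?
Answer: $984410$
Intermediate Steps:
$B{\left(U,J \right)} = 49$ ($B{\left(U,J \right)} = 7^{2} = 49$)
$G = -71$ ($G = -84 + 13 = -71$)
$Q{\left(r,E \right)} = -49 + 49 r$ ($Q{\left(r,E \right)} = 49 \left(-1 + r\right) = -49 + 49 r$)
$\left(- 6 G + 1583\right) Q{\left(11,13 \right)} = \left(\left(-6\right) \left(-71\right) + 1583\right) \left(-49 + 49 \cdot 11\right) = \left(426 + 1583\right) \left(-49 + 539\right) = 2009 \cdot 490 = 984410$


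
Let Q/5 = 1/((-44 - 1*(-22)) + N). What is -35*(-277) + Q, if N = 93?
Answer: 688350/71 ≈ 9695.1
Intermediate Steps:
Q = 5/71 (Q = 5/((-44 - 1*(-22)) + 93) = 5/((-44 + 22) + 93) = 5/(-22 + 93) = 5/71 ≈ 0.070423)
-35*(-277) + Q = -35*(-277) + 5/71 = 9695 + 5/71 = 688350/71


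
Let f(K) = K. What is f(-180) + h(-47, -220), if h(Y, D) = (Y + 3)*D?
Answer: 9500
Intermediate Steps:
h(Y, D) = D*(3 + Y) (h(Y, D) = (3 + Y)*D = D*(3 + Y))
f(-180) + h(-47, -220) = -180 - 220*(3 - 47) = -180 - 220*(-44) = -180 + 9680 = 9500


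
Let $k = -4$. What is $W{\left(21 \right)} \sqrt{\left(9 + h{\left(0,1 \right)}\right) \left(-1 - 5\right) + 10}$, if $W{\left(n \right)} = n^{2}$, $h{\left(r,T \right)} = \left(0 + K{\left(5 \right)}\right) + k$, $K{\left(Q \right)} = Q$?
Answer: $2205 i \sqrt{2} \approx 3118.3 i$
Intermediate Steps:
$h{\left(r,T \right)} = 1$ ($h{\left(r,T \right)} = \left(0 + 5\right) - 4 = 5 - 4 = 1$)
$W{\left(21 \right)} \sqrt{\left(9 + h{\left(0,1 \right)}\right) \left(-1 - 5\right) + 10} = 21^{2} \sqrt{\left(9 + 1\right) \left(-1 - 5\right) + 10} = 441 \sqrt{10 \left(-6\right) + 10} = 441 \sqrt{-60 + 10} = 441 \sqrt{-50} = 441 \cdot 5 i \sqrt{2} = 2205 i \sqrt{2}$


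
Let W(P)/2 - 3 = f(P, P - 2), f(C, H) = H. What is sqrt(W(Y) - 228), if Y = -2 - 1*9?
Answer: 2*I*sqrt(62) ≈ 15.748*I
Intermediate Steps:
Y = -11 (Y = -2 - 9 = -11)
W(P) = 2 + 2*P (W(P) = 6 + 2*(P - 2) = 6 + 2*(-2 + P) = 6 + (-4 + 2*P) = 2 + 2*P)
sqrt(W(Y) - 228) = sqrt((2 + 2*(-11)) - 228) = sqrt((2 - 22) - 228) = sqrt(-20 - 228) = sqrt(-248) = 2*I*sqrt(62)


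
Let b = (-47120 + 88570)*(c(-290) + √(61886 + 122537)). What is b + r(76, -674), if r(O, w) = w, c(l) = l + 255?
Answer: -1451424 + 41450*√184423 ≈ 1.6349e+7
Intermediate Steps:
c(l) = 255 + l
b = -1450750 + 41450*√184423 (b = (-47120 + 88570)*((255 - 290) + √(61886 + 122537)) = 41450*(-35 + √184423) = -1450750 + 41450*√184423 ≈ 1.6350e+7)
b + r(76, -674) = (-1450750 + 41450*√184423) - 674 = -1451424 + 41450*√184423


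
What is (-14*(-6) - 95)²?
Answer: 121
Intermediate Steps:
(-14*(-6) - 95)² = (84 - 95)² = (-11)² = 121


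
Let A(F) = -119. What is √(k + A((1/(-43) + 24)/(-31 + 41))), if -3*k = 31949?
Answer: I*√96918/3 ≈ 103.77*I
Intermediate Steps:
k = -31949/3 (k = -⅓*31949 = -31949/3 ≈ -10650.)
√(k + A((1/(-43) + 24)/(-31 + 41))) = √(-31949/3 - 119) = √(-32306/3) = I*√96918/3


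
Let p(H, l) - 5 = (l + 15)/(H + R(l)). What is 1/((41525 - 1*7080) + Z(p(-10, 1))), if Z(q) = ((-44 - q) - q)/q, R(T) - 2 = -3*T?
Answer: 39/1342793 ≈ 2.9044e-5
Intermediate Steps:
R(T) = 2 - 3*T
p(H, l) = 5 + (15 + l)/(2 + H - 3*l) (p(H, l) = 5 + (l + 15)/(H + (2 - 3*l)) = 5 + (15 + l)/(2 + H - 3*l))
Z(q) = (-44 - 2*q)/q
1/((41525 - 1*7080) + Z(p(-10, 1))) = 1/((41525 - 1*7080) + (-2 - 44*(2 - 10 - 3*1)/(25 - 14*1 + 5*(-10)))) = 1/((41525 - 7080) + (-2 - 44*(2 - 10 - 3)/(25 - 14 - 50))) = 1/(34445 + (-2 - 44/(-39/(-11)))) = 1/(34445 + (-2 - 44/((-1/11*(-39))))) = 1/(34445 + (-2 - 44/39/11)) = 1/(34445 + (-2 - 44*11/39)) = 1/(34445 + (-2 - 484/39)) = 1/(34445 - 562/39) = 1/(1342793/39) = 39/1342793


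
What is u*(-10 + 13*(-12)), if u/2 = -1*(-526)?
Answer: -174632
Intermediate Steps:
u = 1052 (u = 2*(-1*(-526)) = 2*526 = 1052)
u*(-10 + 13*(-12)) = 1052*(-10 + 13*(-12)) = 1052*(-10 - 156) = 1052*(-166) = -174632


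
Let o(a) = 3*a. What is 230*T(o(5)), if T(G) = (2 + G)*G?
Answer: 58650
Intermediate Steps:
T(G) = G*(2 + G)
230*T(o(5)) = 230*((3*5)*(2 + 3*5)) = 230*(15*(2 + 15)) = 230*(15*17) = 230*255 = 58650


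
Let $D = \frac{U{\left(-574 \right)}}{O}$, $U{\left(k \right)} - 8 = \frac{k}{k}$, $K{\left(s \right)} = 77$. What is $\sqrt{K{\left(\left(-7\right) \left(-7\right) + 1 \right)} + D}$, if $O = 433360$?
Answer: $\frac{\sqrt{903792024965}}{108340} \approx 8.775$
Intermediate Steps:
$U{\left(k \right)} = 9$ ($U{\left(k \right)} = 8 + \frac{k}{k} = 8 + 1 = 9$)
$D = \frac{9}{433360} \approx 2.0768 \cdot 10^{-5}$
$\sqrt{K{\left(\left(-7\right) \left(-7\right) + 1 \right)} + D} = \sqrt{77 + \frac{9}{433360}} = \sqrt{\frac{33368729}{433360}} = \frac{\sqrt{903792024965}}{108340}$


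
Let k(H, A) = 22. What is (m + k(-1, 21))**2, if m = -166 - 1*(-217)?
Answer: 5329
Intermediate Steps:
m = 51 (m = -166 + 217 = 51)
(m + k(-1, 21))**2 = (51 + 22)**2 = 73**2 = 5329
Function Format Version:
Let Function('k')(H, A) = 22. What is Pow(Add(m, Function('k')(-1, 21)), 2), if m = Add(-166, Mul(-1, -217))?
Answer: 5329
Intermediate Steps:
m = 51 (m = Add(-166, 217) = 51)
Pow(Add(m, Function('k')(-1, 21)), 2) = Pow(Add(51, 22), 2) = Pow(73, 2) = 5329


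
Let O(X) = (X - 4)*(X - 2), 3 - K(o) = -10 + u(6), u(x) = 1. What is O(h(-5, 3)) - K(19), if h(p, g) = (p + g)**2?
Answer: -12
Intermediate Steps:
h(p, g) = (g + p)**2
K(o) = 12 (K(o) = 3 - (-10 + 1) = 3 - 1*(-9) = 3 + 9 = 12)
O(X) = (-4 + X)*(-2 + X)
O(h(-5, 3)) - K(19) = (8 + ((3 - 5)**2)**2 - 6*(3 - 5)**2) - 1*12 = (8 + ((-2)**2)**2 - 6*(-2)**2) - 12 = (8 + 4**2 - 6*4) - 12 = (8 + 16 - 24) - 12 = 0 - 12 = -12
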